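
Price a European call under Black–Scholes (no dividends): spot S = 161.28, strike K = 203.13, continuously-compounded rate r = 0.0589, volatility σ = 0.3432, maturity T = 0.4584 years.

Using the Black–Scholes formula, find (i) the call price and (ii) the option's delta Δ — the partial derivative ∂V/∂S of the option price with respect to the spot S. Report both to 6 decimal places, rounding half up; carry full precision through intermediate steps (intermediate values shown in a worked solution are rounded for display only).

σ√T = 0.3432·√0.4584 = 0.232364
d₁ = (ln(S/K) + (r+σ²/2)T) / (σ√T) = (ln(161.28/203.13) + (0.0589+0.3432²/2)·0.4584) / 0.232364 = (-0.230704 + 0.053996) / 0.232364 = -0.760477
d₂ = d₁ − σ√T = -0.760477 − 0.232364 = -0.992842
e^{−rT} = e^{−0.0589·0.4584} = 0.973361
N(d₁) = 0.223485,  N(d₂) = 0.160394
Call price V = S·N(d₁) − K·e^{−rT}·N(d₂) = 36.043613 − 31.712846 = 4.330767
Δ = N(d₁) = 0.223485

price = 4.330767
Δ = 0.223485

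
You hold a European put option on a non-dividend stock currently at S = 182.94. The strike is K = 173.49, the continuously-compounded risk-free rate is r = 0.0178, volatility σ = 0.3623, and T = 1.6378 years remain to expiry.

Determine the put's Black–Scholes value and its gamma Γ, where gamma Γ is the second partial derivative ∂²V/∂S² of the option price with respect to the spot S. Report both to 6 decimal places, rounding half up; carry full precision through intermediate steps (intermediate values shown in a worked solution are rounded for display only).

price = 25.493307
Γ = 0.004326

σ√T = 0.3623·√1.6378 = 0.463659
d₁ = (ln(S/K) + (r+σ²/2)T) / (σ√T) = (ln(182.94/173.49) + (0.0178+0.3623²/2)·1.6378) / 0.463659 = (0.053038 + 0.136643) / 0.463659 = 0.409096
d₂ = d₁ − σ√T = 0.409096 − 0.463659 = -0.054563
e^{−rT} = e^{−0.0178·1.6378} = 0.971268
N(−d₁) = 0.341235,  N(−d₂) = 0.521757
Put price V = K·e^{−rT}·N(−d₂) − S·N(−d₁) = 87.918780 − 62.425472 = 25.493307
φ(d₁) = (1/√(2π))·e^{−d₁²/2} = 0.366918
Γ = φ(d₁) / (S·σ·√T) = 0.004326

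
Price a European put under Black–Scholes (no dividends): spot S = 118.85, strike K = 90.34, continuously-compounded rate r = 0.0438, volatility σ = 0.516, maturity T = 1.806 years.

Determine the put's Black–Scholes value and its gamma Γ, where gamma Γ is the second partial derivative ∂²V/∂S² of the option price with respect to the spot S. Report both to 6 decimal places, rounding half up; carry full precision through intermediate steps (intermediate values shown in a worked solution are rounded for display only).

price = 13.050708
Γ = 0.003355

σ√T = 0.516·√1.806 = 0.693439
d₁ = (ln(S/K) + (r+σ²/2)T) / (σ√T) = (ln(118.85/90.34) + (0.0438+0.516²/2)·1.806) / 0.693439 = (0.274282 + 0.319532) / 0.693439 = 0.856331
d₂ = d₁ − σ√T = 0.856331 − 0.693439 = 0.162892
e^{−rT} = e^{−0.0438·1.806} = 0.923945
N(−d₁) = 0.195907,  N(−d₂) = 0.435302
Put price V = K·e^{−rT}·N(−d₂) − S·N(−d₁) = 36.334293 − 23.283585 = 13.050708
φ(d₁) = (1/√(2π))·e^{−d₁²/2} = 0.276487
Γ = φ(d₁) / (S·σ·√T) = 0.003355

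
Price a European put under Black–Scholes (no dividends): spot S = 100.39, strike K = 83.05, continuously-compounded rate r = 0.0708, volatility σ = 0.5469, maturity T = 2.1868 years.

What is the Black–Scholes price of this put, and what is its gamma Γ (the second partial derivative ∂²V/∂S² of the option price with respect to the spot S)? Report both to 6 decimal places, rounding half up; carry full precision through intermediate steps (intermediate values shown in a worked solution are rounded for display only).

price = 14.559512
Γ = 0.003481

σ√T = 0.5469·√2.1868 = 0.808747
d₁ = (ln(S/K) + (r+σ²/2)T) / (σ√T) = (ln(100.39/83.05) + (0.0708+0.5469²/2)·2.1868) / 0.808747 = (0.189620 + 0.481861) / 0.808747 = 0.830273
d₂ = d₁ − σ√T = 0.830273 − 0.808747 = 0.021527
e^{−rT} = e^{−0.0708·2.1868} = 0.856565
N(−d₁) = 0.203192,  N(−d₂) = 0.491413
Put price V = K·e^{−rT}·N(−d₂) − S·N(−d₁) = 34.957970 − 20.398458 = 14.559512
φ(d₁) = (1/√(2π))·e^{−d₁²/2} = 0.282630
Γ = φ(d₁) / (S·σ·√T) = 0.003481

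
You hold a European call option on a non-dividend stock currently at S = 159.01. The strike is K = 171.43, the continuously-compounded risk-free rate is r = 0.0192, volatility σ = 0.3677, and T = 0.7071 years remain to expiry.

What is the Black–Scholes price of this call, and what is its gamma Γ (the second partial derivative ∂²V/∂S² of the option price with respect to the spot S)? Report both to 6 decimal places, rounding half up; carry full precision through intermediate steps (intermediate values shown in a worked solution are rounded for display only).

price = 15.498846
Γ = 0.008106

σ√T = 0.3677·√0.7071 = 0.309196
d₁ = (ln(S/K) + (r+σ²/2)T) / (σ√T) = (ln(159.01/171.43) + (0.0192+0.3677²/2)·0.7071) / 0.309196 = (-0.075208 + 0.061377) / 0.309196 = -0.044730
d₂ = d₁ − σ√T = -0.044730 − 0.309196 = -0.353927
e^{−rT} = e^{−0.0192·0.7071} = 0.986515
N(d₁) = 0.482161,  N(d₂) = 0.361697
Call price V = S·N(d₁) − K·e^{−rT}·N(d₂) = 76.668433 − 61.169588 = 15.498846
φ(d₁) = (1/√(2π))·e^{−d₁²/2} = 0.398543
Γ = φ(d₁) / (S·σ·√T) = 0.008106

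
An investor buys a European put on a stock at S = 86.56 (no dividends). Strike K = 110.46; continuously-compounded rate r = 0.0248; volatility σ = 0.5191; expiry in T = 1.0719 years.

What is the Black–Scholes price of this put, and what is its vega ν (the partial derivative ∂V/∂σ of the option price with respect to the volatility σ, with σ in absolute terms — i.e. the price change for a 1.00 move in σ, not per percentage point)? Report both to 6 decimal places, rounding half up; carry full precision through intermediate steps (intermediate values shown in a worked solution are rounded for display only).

σ√T = 0.5191·√1.0719 = 0.537438
d₁ = (ln(S/K) + (r+σ²/2)T) / (σ√T) = (ln(86.56/110.46) + (0.0248+0.5191²/2)·1.0719) / 0.537438 = (-0.243816 + 0.171003) / 0.537438 = -0.135481
d₂ = d₁ − σ√T = -0.135481 − 0.537438 = -0.672919
e^{−rT} = e^{−0.0248·1.0719} = 0.973767
N(−d₁) = 0.553884,  N(−d₂) = 0.749501
Put price V = K·e^{−rT}·N(−d₂) − S·N(−d₁) = 80.618025 − 47.944234 = 32.673792
φ(d₁) = (1/√(2π))·e^{−d₁²/2} = 0.395298
ν = S·φ(d₁)·√T = 35.425718

price = 32.673792
ν = 35.425718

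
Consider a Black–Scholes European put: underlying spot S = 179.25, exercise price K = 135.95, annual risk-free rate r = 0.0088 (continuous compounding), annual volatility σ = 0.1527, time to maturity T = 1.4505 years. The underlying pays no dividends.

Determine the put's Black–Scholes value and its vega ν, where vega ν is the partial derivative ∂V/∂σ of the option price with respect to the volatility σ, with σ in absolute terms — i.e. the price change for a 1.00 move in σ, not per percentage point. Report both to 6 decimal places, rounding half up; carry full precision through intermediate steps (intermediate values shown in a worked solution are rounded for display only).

σ√T = 0.1527·√1.4505 = 0.183907
d₁ = (ln(S/K) + (r+σ²/2)T) / (σ√T) = (ln(179.25/135.95) + (0.0088+0.1527²/2)·1.4505) / 0.183907 = (0.276494 + 0.029675) / 0.183907 = 1.664808
d₂ = d₁ − σ√T = 1.664808 − 0.183907 = 1.480901
e^{−rT} = e^{−0.0088·1.4505} = 0.987317
N(−d₁) = 0.047976,  N(−d₂) = 0.069316
Put price V = K·e^{−rT}·N(−d₂) − S·N(−d₁) = 9.304053 − 8.599616 = 0.704436
φ(d₁) = (1/√(2π))·e^{−d₁²/2} = 0.099786
ν = S·φ(d₁)·√T = 21.541999

price = 0.704436
ν = 21.541999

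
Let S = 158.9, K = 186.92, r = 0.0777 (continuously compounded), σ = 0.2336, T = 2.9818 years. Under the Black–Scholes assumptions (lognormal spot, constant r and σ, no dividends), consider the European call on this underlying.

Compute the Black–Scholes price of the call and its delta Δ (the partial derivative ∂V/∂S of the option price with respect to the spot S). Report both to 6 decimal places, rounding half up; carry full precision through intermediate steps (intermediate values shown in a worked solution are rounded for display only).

σ√T = 0.2336·√2.9818 = 0.403378
d₁ = (ln(S/K) + (r+σ²/2)T) / (σ√T) = (ln(158.9/186.92) + (0.0777+0.2336²/2)·2.9818) / 0.403378 = (-0.162406 + 0.313043) / 0.403378 = 0.373439
d₂ = d₁ − σ√T = 0.373439 − 0.403378 = -0.029939
e^{−rT} = e^{−0.0777·2.9818} = 0.793195
N(d₁) = 0.645589,  N(d₂) = 0.488058
Call price V = S·N(d₁) − K·e^{−rT}·N(d₂) = 102.584119 − 72.361450 = 30.222669
Δ = N(d₁) = 0.645589

price = 30.222669
Δ = 0.645589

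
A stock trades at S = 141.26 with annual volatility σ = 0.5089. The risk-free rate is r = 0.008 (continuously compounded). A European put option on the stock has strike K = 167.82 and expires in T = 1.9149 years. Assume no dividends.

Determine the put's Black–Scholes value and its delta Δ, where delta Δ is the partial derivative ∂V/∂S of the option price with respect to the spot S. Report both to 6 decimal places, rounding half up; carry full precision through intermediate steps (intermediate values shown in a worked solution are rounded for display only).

σ√T = 0.5089·√1.9149 = 0.704215
d₁ = (ln(S/K) + (r+σ²/2)T) / (σ√T) = (ln(141.26/167.82) + (0.008+0.5089²/2)·1.9149) / 0.704215 = (-0.172290 + 0.263279) / 0.704215 = 0.129206
d₂ = d₁ − σ√T = 0.129206 − 0.704215 = -0.575009
e^{−rT} = e^{−0.008·1.9149} = 0.984798
N(−d₁) = 0.448597,  N(−d₂) = 0.717357
Put price V = K·e^{−rT}·N(−d₂) − S·N(−d₁) = 118.556747 − 63.368844 = 55.187904
Δ = −N(−d₁) = -0.448597

price = 55.187904
Δ = -0.448597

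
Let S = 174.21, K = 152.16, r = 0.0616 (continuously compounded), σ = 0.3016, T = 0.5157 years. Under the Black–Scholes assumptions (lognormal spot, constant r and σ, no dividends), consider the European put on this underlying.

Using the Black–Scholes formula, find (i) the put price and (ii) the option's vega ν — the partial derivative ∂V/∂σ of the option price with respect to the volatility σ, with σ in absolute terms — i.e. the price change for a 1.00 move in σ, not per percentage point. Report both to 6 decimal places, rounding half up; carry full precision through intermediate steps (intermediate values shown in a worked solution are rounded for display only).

σ√T = 0.3016·√0.5157 = 0.216586
d₁ = (ln(S/K) + (r+σ²/2)T) / (σ√T) = (ln(174.21/152.16) + (0.0616+0.3016²/2)·0.5157) / 0.216586 = (0.135329 + 0.055222) / 0.216586 = 0.879793
d₂ = d₁ − σ√T = 0.879793 − 0.216586 = 0.663207
e^{−rT} = e^{−0.0616·0.5157} = 0.968732
N(−d₁) = 0.189486,  N(−d₂) = 0.253599
Put price V = K·e^{−rT}·N(−d₂) − S·N(−d₁) = 37.381049 − 33.010298 = 4.370751
φ(d₁) = (1/√(2π))·e^{−d₁²/2} = 0.270913
ν = S·φ(d₁)·√T = 33.892367

price = 4.370751
ν = 33.892367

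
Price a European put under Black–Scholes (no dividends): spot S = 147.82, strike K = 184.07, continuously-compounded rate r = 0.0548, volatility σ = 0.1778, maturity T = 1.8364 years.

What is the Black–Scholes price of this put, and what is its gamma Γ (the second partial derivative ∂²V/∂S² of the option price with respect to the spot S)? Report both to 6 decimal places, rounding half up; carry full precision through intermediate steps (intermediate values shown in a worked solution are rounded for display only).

price = 26.162220
Γ = 0.010452

σ√T = 0.1778·√1.8364 = 0.240944
d₁ = (ln(S/K) + (r+σ²/2)T) / (σ√T) = (ln(147.82/184.07) + (0.0548+0.1778²/2)·1.8364) / 0.240944 = (-0.219321 + 0.129662) / 0.240944 = -0.372117
d₂ = d₁ − σ√T = -0.372117 − 0.240944 = -0.613060
e^{−rT} = e^{−0.0548·1.8364} = 0.904263
N(−d₁) = 0.645097,  N(−d₂) = 0.730082
Put price V = K·e^{−rT}·N(−d₂) − S·N(−d₁) = 121.520470 − 95.358249 = 26.162220
φ(d₁) = (1/√(2π))·e^{−d₁²/2} = 0.372256
Γ = φ(d₁) / (S·σ·√T) = 0.010452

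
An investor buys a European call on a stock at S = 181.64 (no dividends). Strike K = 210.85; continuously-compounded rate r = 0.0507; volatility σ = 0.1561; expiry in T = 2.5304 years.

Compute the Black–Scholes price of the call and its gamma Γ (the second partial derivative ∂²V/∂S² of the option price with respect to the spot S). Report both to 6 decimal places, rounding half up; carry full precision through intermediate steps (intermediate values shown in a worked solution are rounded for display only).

σ√T = 0.1561·√2.5304 = 0.248312
d₁ = (ln(S/K) + (r+σ²/2)T) / (σ√T) = (ln(181.64/210.85) + (0.0507+0.1561²/2)·2.5304) / 0.248312 = (-0.149120 + 0.159121) / 0.248312 = 0.040274
d₂ = d₁ − σ√T = 0.040274 − 0.248312 = -0.208038
e^{−rT} = e^{−0.0507·2.5304} = 0.879597
N(d₁) = 0.516062,  N(d₂) = 0.417600
Call price V = S·N(d₁) − K·e^{−rT}·N(d₂) = 93.737589 − 77.449283 = 16.288306
φ(d₁) = (1/√(2π))·e^{−d₁²/2} = 0.398619
Γ = φ(d₁) / (S·σ·√T) = 0.008838

price = 16.288306
Γ = 0.008838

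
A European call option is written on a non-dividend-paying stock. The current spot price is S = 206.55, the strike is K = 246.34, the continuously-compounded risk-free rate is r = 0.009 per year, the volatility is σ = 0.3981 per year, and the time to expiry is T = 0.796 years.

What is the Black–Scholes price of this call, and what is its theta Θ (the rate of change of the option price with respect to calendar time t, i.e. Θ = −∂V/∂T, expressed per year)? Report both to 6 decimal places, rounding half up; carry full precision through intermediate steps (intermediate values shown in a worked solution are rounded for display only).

price = 16.264551
Θ = -18.149487

σ√T = 0.3981·√0.796 = 0.355180
d₁ = (ln(S/K) + (r+σ²/2)T) / (σ√T) = (ln(206.55/246.34) + (0.009+0.3981²/2)·0.796) / 0.355180 = (-0.176170 + 0.070240) / 0.355180 = -0.298242
d₂ = d₁ − σ√T = -0.298242 − 0.355180 = -0.653422
e^{−rT} = e^{−0.009·0.796} = 0.992862
N(d₁) = 0.382759,  N(d₂) = 0.256742
Call price V = S·N(d₁) − K·e^{−rT}·N(d₂) = 79.058906 − 62.794355 = 16.264551
φ(d₁) = (1/√(2π))·e^{−d₁²/2} = 0.381588
Θ = −S·φ(d₁)·σ/(2√T) − r·K·e^{−rT}·N(d₂) = −17.584338 − 0.565149 = -18.149487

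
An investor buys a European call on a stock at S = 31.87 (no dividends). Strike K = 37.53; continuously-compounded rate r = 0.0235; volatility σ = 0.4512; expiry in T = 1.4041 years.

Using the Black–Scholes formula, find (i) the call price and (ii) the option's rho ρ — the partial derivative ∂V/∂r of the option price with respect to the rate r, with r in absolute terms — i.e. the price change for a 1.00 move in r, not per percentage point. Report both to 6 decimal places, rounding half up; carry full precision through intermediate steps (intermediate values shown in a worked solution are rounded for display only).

σ√T = 0.4512·√1.4041 = 0.534648
d₁ = (ln(S/K) + (r+σ²/2)T) / (σ√T) = (ln(31.87/37.53) + (0.0235+0.4512²/2)·1.4041) / 0.534648 = (-0.163475 + 0.175921) / 0.534648 = 0.023277
d₂ = d₁ − σ√T = 0.023277 − 0.534648 = -0.511371
e^{−rT} = e^{−0.0235·1.4041} = 0.967542
N(d₁) = 0.509285,  N(d₂) = 0.304546
Call price V = S·N(d₁) − K·e^{−rT}·N(d₂) = 16.230929 − 11.058620 = 5.172309
ρ = K·T·e^{−rT}·N(d₂) = 15.527408

price = 5.172309
ρ = 15.527408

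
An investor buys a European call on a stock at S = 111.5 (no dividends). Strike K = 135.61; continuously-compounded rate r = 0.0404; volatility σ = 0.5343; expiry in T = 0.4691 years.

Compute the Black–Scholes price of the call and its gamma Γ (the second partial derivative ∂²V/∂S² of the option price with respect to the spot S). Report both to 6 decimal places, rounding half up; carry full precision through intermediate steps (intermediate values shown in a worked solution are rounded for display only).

price = 8.974558
Γ = 0.009347

σ√T = 0.5343·√0.4691 = 0.365947
d₁ = (ln(S/K) + (r+σ²/2)T) / (σ√T) = (ln(111.5/135.61) + (0.0404+0.5343²/2)·0.4691) / 0.365947 = (-0.195759 + 0.085910) / 0.365947 = -0.300176
d₂ = d₁ − σ√T = -0.300176 − 0.365947 = -0.666123
e^{−rT} = e^{−0.0404·0.4691} = 0.981227
N(d₁) = 0.382022,  N(d₂) = 0.252666
Call price V = S·N(d₁) − K·e^{−rT}·N(d₂) = 42.595398 − 33.620840 = 8.974558
φ(d₁) = (1/√(2π))·e^{−d₁²/2} = 0.381368
Γ = φ(d₁) / (S·σ·√T) = 0.009347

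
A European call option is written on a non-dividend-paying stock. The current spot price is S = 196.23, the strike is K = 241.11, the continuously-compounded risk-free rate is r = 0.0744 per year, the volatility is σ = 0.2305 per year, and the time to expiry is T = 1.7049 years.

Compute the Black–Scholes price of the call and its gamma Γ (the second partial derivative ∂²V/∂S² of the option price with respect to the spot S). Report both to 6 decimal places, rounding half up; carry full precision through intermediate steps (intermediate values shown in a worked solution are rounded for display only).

price = 17.193249
Γ = 0.006712

σ√T = 0.2305·√1.7049 = 0.300968
d₁ = (ln(S/K) + (r+σ²/2)T) / (σ√T) = (ln(196.23/241.11) + (0.0744+0.2305²/2)·1.7049) / 0.300968 = (-0.205966 + 0.172135) / 0.300968 = -0.112405
d₂ = d₁ − σ√T = -0.112405 − 0.300968 = -0.413373
e^{−rT} = e^{−0.0744·1.7049} = 0.880871
N(d₁) = 0.455251,  N(d₂) = 0.339667
Call price V = S·N(d₁) − K·e^{−rT}·N(d₂) = 89.333915 − 72.140666 = 17.193249
φ(d₁) = (1/√(2π))·e^{−d₁²/2} = 0.396430
Γ = φ(d₁) / (S·σ·√T) = 0.006712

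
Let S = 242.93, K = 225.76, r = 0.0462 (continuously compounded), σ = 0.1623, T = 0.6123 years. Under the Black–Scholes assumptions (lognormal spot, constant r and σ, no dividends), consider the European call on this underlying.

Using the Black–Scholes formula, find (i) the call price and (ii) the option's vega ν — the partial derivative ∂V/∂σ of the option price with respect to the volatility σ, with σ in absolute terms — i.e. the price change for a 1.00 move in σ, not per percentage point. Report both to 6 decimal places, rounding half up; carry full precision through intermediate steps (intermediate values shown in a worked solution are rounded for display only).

price = 26.988128
ν = 52.238605

σ√T = 0.1623·√0.6123 = 0.126999
d₁ = (ln(S/K) + (r+σ²/2)T) / (σ√T) = (ln(242.93/225.76) + (0.0462+0.1623²/2)·0.6123) / 0.126999 = (0.073301 + 0.036353) / 0.126999 = 0.863419
d₂ = d₁ − σ√T = 0.863419 − 0.126999 = 0.736420
e^{−rT} = e^{−0.0462·0.6123} = 0.972108
N(d₁) = 0.806047,  N(d₂) = 0.769263
Call price V = S·N(d₁) − K·e^{−rT}·N(d₂) = 195.812889 − 168.824761 = 26.988128
φ(d₁) = (1/√(2π))·e^{−d₁²/2} = 0.274807
ν = S·φ(d₁)·√T = 52.238605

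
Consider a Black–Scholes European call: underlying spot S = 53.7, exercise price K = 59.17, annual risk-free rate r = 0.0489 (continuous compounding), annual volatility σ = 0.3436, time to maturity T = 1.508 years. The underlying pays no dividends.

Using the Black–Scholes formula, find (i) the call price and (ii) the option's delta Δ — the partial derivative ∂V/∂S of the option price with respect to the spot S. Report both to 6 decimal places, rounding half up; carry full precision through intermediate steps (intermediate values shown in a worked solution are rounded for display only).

price = 8.460062
Δ = 0.561922

σ√T = 0.3436·√1.508 = 0.421943
d₁ = (ln(S/K) + (r+σ²/2)T) / (σ√T) = (ln(53.7/59.17) + (0.0489+0.3436²/2)·1.508) / 0.421943 = (-0.097002 + 0.162759) / 0.421943 = 0.155845
d₂ = d₁ − σ√T = 0.155845 − 0.421943 = -0.266099
e^{−rT} = e^{−0.0489·1.508} = 0.928912
N(d₁) = 0.561922,  N(d₂) = 0.395082
Call price V = S·N(d₁) − K·e^{−rT}·N(d₂) = 30.175223 − 21.715161 = 8.460062
Δ = N(d₁) = 0.561922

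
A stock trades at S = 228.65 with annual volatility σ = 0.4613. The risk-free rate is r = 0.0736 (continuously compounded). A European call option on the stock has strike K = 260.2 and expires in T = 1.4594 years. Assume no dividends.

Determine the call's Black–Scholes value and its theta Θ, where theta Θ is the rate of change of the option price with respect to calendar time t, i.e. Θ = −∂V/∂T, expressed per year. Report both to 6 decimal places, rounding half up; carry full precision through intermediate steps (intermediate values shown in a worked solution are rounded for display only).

price = 48.250647
Θ = -23.379164

σ√T = 0.4613·√1.4594 = 0.557276
d₁ = (ln(S/K) + (r+σ²/2)T) / (σ√T) = (ln(228.65/260.2) + (0.0736+0.4613²/2)·1.4594) / 0.557276 = (-0.129258 + 0.262690) / 0.557276 = 0.239436
d₂ = d₁ − σ√T = 0.239436 − 0.557276 = -0.317840
e^{−rT} = e^{−0.0736·1.4594} = 0.898156
N(d₁) = 0.594616,  N(d₂) = 0.375303
Call price V = S·N(d₁) − K·e^{−rT}·N(d₂) = 135.959031 − 87.708385 = 48.250647
φ(d₁) = (1/√(2π))·e^{−d₁²/2} = 0.387669
Θ = −S·φ(d₁)·σ/(2√T) − r·K·e^{−rT}·N(d₂) = −16.923826 − 6.455337 = -23.379164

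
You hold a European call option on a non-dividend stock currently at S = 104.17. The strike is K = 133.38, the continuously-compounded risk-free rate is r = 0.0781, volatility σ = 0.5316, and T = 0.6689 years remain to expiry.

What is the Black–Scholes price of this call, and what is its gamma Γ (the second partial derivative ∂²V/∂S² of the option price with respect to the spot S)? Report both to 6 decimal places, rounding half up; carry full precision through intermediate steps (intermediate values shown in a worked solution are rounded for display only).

σ√T = 0.5316·√0.6689 = 0.434776
d₁ = (ln(S/K) + (r+σ²/2)T) / (σ√T) = (ln(104.17/133.38) + (0.0781+0.5316²/2)·0.6689) / 0.434776 = (-0.247178 + 0.146756) / 0.434776 = -0.230974
d₂ = d₁ − σ√T = -0.230974 − 0.434776 = -0.665750
e^{−rT} = e^{−0.0781·0.6689} = 0.949100
N(d₁) = 0.408668,  N(d₂) = 0.252786
Call price V = S·N(d₁) − K·e^{−rT}·N(d₂) = 42.570904 − 32.000364 = 10.570540
φ(d₁) = (1/√(2π))·e^{−d₁²/2} = 0.388441
Γ = φ(d₁) / (S·σ·√T) = 0.008577

price = 10.570540
Γ = 0.008577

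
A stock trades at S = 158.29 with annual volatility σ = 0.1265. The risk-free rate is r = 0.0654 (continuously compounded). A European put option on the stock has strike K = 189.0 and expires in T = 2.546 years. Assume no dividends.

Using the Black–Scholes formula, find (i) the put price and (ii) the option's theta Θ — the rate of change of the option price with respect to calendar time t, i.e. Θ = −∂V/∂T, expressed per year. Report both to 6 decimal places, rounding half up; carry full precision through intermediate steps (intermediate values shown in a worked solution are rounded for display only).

price = 13.672283
Θ = 3.374308

σ√T = 0.1265·√2.546 = 0.201846
d₁ = (ln(S/K) + (r+σ²/2)T) / (σ√T) = (ln(158.29/189.0) + (0.0654+0.1265²/2)·2.546) / 0.201846 = (-0.177318 + 0.186879) / 0.201846 = 0.047368
d₂ = d₁ − σ√T = 0.047368 − 0.201846 = -0.154478
e^{−rT} = e^{−0.0654·2.546} = 0.846616
N(−d₁) = 0.481110,  N(−d₂) = 0.561383
Put price V = K·e^{−rT}·N(−d₂) − S·N(−d₁) = 89.827176 − 76.154893 = 13.672283
φ(d₁) = (1/√(2π))·e^{−d₁²/2} = 0.398495
Θ = −S·φ(d₁)·σ/(2√T) + r·K·e^{−rT}·N(−d₂) = −2.500389 + 5.874697 = 3.374308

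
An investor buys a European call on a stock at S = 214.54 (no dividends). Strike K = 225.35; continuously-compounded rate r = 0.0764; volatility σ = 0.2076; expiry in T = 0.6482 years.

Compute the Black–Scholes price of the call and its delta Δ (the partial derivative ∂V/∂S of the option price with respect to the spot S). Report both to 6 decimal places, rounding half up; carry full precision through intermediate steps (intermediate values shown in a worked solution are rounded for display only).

price = 14.325239
Δ = 0.534167

σ√T = 0.2076·√0.6482 = 0.167141
d₁ = (ln(S/K) + (r+σ²/2)T) / (σ√T) = (ln(214.54/225.35) + (0.0764+0.2076²/2)·0.6482) / 0.167141 = (-0.049159 + 0.063490) / 0.167141 = 0.085748
d₂ = d₁ − σ√T = 0.085748 − 0.167141 = -0.081393
e^{−rT} = e^{−0.0764·0.6482} = 0.951684
N(d₁) = 0.534167,  N(d₂) = 0.467565
Call price V = S·N(d₁) − K·e^{−rT}·N(d₂) = 114.600081 − 100.274843 = 14.325239
Δ = N(d₁) = 0.534167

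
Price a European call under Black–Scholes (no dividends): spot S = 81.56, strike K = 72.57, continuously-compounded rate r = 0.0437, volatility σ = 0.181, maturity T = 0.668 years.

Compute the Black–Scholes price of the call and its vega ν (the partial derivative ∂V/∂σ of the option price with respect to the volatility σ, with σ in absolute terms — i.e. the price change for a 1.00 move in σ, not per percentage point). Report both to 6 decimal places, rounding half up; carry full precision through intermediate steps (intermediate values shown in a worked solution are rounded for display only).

σ√T = 0.181·√0.668 = 0.147934
d₁ = (ln(S/K) + (r+σ²/2)T) / (σ√T) = (ln(81.56/72.57) + (0.0437+0.181²/2)·0.668) / 0.147934 = (0.116787 + 0.040134) / 0.147934 = 1.060754
d₂ = d₁ − σ√T = 1.060754 − 0.147934 = 0.912820
e^{−rT} = e^{−0.0437·0.668} = 0.971230
N(d₁) = 0.855599,  N(d₂) = 0.819331
Call price V = S·N(d₁) − K·e^{−rT}·N(d₂) = 69.782661 − 57.748270 = 12.034390
φ(d₁) = (1/√(2π))·e^{−d₁²/2} = 0.227288
ν = S·φ(d₁)·√T = 15.151017

price = 12.034390
ν = 15.151017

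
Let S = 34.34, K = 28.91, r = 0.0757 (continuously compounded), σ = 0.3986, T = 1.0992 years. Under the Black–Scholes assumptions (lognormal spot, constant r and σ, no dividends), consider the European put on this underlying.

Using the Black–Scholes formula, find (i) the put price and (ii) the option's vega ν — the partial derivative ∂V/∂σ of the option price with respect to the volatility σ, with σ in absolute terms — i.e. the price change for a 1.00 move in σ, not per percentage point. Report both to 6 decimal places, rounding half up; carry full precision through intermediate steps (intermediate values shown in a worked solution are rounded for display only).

σ√T = 0.3986·√1.0992 = 0.417903
d₁ = (ln(S/K) + (r+σ²/2)T) / (σ√T) = (ln(34.34/28.91) + (0.0757+0.3986²/2)·1.0992) / 0.417903 = (0.172123 + 0.170531) / 0.417903 = 0.819937
d₂ = d₁ − σ√T = 0.819937 − 0.417903 = 0.402034
e^{−rT} = e^{−0.0757·1.0992} = 0.920158
N(−d₁) = 0.206126,  N(−d₂) = 0.343830
Put price V = K·e^{−rT}·N(−d₂) − S·N(−d₁) = 9.146478 − 7.078367 = 2.068111
φ(d₁) = (1/√(2π))·e^{−d₁²/2} = 0.285051
ν = S·φ(d₁)·√T = 10.262693

price = 2.068111
ν = 10.262693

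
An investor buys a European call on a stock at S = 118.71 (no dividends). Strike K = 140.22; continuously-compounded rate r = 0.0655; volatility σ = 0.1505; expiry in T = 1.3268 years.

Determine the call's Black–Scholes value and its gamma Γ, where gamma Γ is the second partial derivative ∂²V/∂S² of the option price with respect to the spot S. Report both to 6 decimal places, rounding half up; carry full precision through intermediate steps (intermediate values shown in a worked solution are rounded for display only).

σ√T = 0.1505·√1.3268 = 0.173356
d₁ = (ln(S/K) + (r+σ²/2)T) / (σ√T) = (ln(118.71/140.22) + (0.0655+0.1505²/2)·1.3268) / 0.173356 = (-0.166529 + 0.101932) / 0.173356 = -0.372629
d₂ = d₁ − σ√T = -0.372629 − 0.173356 = -0.545985
e^{−rT} = e^{−0.0655·1.3268} = 0.916764
N(d₁) = 0.354712,  N(d₂) = 0.292538
Call price V = S·N(d₁) − K·e^{−rT}·N(d₂) = 42.107903 − 37.605374 = 4.502530
φ(d₁) = (1/√(2π))·e^{−d₁²/2} = 0.372185
Γ = φ(d₁) / (S·σ·√T) = 0.018086

price = 4.502530
Γ = 0.018086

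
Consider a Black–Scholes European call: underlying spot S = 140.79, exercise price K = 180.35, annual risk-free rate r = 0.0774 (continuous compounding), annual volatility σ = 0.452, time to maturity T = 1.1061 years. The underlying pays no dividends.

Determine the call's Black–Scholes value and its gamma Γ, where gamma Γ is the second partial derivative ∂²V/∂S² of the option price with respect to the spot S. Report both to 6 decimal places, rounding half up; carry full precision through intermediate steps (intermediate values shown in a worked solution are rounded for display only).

price = 18.016075
Γ = 0.005929

σ√T = 0.452·√1.1061 = 0.475374
d₁ = (ln(S/K) + (r+σ²/2)T) / (σ√T) = (ln(140.79/180.35) + (0.0774+0.452²/2)·1.1061) / 0.475374 = (-0.247630 + 0.198602) / 0.475374 = -0.103135
d₂ = d₁ − σ√T = -0.103135 − 0.475374 = -0.578509
e^{−rT} = e^{−0.0774·1.1061} = 0.917950
N(d₁) = 0.458928,  N(d₂) = 0.281460
Call price V = S·N(d₁) − K·e^{−rT}·N(d₂) = 64.612484 − 46.596410 = 18.016075
φ(d₁) = (1/√(2π))·e^{−d₁²/2} = 0.396826
Γ = φ(d₁) / (S·σ·√T) = 0.005929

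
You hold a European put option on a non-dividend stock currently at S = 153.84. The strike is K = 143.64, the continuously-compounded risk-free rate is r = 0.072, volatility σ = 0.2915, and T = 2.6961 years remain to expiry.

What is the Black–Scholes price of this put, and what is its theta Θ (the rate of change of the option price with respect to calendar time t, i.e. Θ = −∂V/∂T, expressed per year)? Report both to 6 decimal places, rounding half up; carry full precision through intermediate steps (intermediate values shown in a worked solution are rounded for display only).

price = 11.648592
Θ = -0.769795

σ√T = 0.2915·√2.6961 = 0.478637
d₁ = (ln(S/K) + (r+σ²/2)T) / (σ√T) = (ln(153.84/143.64) + (0.072+0.2915²/2)·2.6961) / 0.478637 = (0.068603 + 0.308666) / 0.478637 = 0.788215
d₂ = d₁ − σ√T = 0.788215 − 0.478637 = 0.309577
e^{−rT} = e^{−0.072·2.6961} = 0.823560
N(−d₁) = 0.215286,  N(−d₂) = 0.378441
Put price V = K·e^{−rT}·N(−d₂) − S·N(−d₁) = 44.768123 − 33.119531 = 11.648592
φ(d₁) = (1/√(2π))·e^{−d₁²/2} = 0.292415
Θ = −S·φ(d₁)·σ/(2√T) + r·K·e^{−rT}·N(−d₂) = −3.993100 + 3.223305 = -0.769795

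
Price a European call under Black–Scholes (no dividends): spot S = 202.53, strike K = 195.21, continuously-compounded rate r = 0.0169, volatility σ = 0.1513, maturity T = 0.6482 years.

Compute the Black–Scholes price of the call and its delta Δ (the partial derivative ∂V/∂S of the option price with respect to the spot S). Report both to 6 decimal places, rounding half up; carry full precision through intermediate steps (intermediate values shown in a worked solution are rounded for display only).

σ√T = 0.1513·√0.6482 = 0.121813
d₁ = (ln(S/K) + (r+σ²/2)T) / (σ√T) = (ln(202.53/195.21) + (0.0169+0.1513²/2)·0.6482) / 0.121813 = (0.036812 + 0.018374) / 0.121813 = 0.453038
d₂ = d₁ − σ√T = 0.453038 − 0.121813 = 0.331225
e^{−rT} = e^{−0.0169·0.6482} = 0.989105
N(d₁) = 0.674739,  N(d₂) = 0.629763
Call price V = S·N(d₁) − K·e^{−rT}·N(d₂) = 136.654956 − 121.596627 = 15.058328
Δ = N(d₁) = 0.674739

price = 15.058328
Δ = 0.674739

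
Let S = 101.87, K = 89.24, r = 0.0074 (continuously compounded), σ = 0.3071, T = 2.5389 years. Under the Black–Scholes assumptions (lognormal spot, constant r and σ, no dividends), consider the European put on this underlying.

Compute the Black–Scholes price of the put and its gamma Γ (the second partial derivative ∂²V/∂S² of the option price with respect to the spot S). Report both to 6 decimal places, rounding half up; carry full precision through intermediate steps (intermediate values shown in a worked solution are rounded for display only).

price = 12.010765
Γ = 0.006866

σ√T = 0.3071·√2.5389 = 0.489331
d₁ = (ln(S/K) + (r+σ²/2)T) / (σ√T) = (ln(101.87/89.24) + (0.0074+0.3071²/2)·2.5389) / 0.489331 = (0.132368 + 0.138510) / 0.489331 = 0.553569
d₂ = d₁ − σ√T = 0.553569 − 0.489331 = 0.064238
e^{−rT} = e^{−0.0074·2.5389} = 0.981388
N(−d₁) = 0.289937,  N(−d₂) = 0.474390
Put price V = K·e^{−rT}·N(−d₂) − S·N(−d₁) = 41.546645 − 29.535879 = 12.010765
φ(d₁) = (1/√(2π))·e^{−d₁²/2} = 0.342269
Γ = φ(d₁) / (S·σ·√T) = 0.006866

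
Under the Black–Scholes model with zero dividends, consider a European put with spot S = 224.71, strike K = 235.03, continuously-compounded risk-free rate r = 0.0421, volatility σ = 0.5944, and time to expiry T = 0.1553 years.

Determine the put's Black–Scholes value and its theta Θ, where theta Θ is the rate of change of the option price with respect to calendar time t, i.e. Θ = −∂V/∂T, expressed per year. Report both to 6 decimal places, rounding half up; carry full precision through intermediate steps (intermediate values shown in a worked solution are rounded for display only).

price = 26.039390
Θ = -61.531608

σ√T = 0.5944·√0.1553 = 0.234242
d₁ = (ln(S/K) + (r+σ²/2)T) / (σ√T) = (ln(224.71/235.03) + (0.0421+0.5944²/2)·0.1553) / 0.234242 = (-0.044902 + 0.033973) / 0.234242 = -0.046660
d₂ = d₁ − σ√T = -0.046660 − 0.234242 = -0.280902
e^{−rT} = e^{−0.0421·0.1553} = 0.993483
N(−d₁) = 0.518608,  N(−d₂) = 0.610607
Put price V = K·e^{−rT}·N(−d₂) − S·N(−d₁) = 142.575770 − 116.536380 = 26.039390
φ(d₁) = (1/√(2π))·e^{−d₁²/2} = 0.398508
Θ = −S·φ(d₁)·σ/(2√T) + r·K·e^{−rT}·N(−d₂) = −67.534048 + 6.002440 = -61.531608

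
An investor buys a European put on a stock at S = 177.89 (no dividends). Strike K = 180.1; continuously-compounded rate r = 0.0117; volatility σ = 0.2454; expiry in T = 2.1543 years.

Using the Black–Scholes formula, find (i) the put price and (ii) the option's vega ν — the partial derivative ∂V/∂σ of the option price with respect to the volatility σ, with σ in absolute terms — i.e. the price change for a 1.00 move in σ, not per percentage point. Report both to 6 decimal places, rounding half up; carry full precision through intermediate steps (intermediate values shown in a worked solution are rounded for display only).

price = 24.141304
ν = 101.766047

σ√T = 0.2454·√2.1543 = 0.360187
d₁ = (ln(S/K) + (r+σ²/2)T) / (σ√T) = (ln(177.89/180.1) + (0.0117+0.2454²/2)·2.1543) / 0.360187 = (-0.012347 + 0.090073) / 0.360187 = 0.215793
d₂ = d₁ − σ√T = 0.215793 − 0.360187 = -0.144394
e^{−rT} = e^{−0.0117·2.1543} = 0.975110
N(−d₁) = 0.414575,  N(−d₂) = 0.557405
Put price V = K·e^{−rT}·N(−d₂) − S·N(−d₁) = 97.889991 − 73.748687 = 24.141304
φ(d₁) = (1/√(2π))·e^{−d₁²/2} = 0.389761
ν = S·φ(d₁)·√T = 101.766047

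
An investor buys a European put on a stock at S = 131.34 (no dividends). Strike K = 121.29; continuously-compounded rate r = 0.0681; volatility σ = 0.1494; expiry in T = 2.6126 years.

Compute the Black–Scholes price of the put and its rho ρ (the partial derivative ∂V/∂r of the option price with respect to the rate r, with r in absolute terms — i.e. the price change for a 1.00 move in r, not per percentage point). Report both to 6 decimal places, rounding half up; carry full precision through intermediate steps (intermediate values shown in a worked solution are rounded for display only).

price = 2.034283
ρ = -45.661568

σ√T = 0.1494·√2.6126 = 0.241483
d₁ = (ln(S/K) + (r+σ²/2)T) / (σ√T) = (ln(131.34/121.29) + (0.0681+0.1494²/2)·2.6126) / 0.241483 = (0.079605 + 0.207075) / 0.241483 = 1.187164
d₂ = d₁ − σ√T = 1.187164 − 0.241483 = 0.945680
e^{−rT} = e^{−0.0681·2.6126} = 0.837011
N(−d₁) = 0.117582,  N(−d₂) = 0.172156
Put price V = K·e^{−rT}·N(−d₂) − S·N(−d₁) = 17.477443 − 15.443161 = 2.034283
ρ = −K·T·e^{−rT}·N(−d₂) = -45.661568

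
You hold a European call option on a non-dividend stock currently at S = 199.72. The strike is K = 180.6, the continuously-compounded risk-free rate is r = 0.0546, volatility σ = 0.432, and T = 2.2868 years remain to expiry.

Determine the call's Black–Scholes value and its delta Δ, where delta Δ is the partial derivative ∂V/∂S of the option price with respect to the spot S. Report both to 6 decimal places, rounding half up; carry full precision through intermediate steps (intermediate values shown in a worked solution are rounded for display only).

σ√T = 0.432·√2.2868 = 0.653278
d₁ = (ln(S/K) + (r+σ²/2)T) / (σ√T) = (ln(199.72/180.6) + (0.0546+0.432²/2)·2.2868) / 0.653278 = (0.100632 + 0.338245) / 0.653278 = 0.671808
d₂ = d₁ − σ√T = 0.671808 − 0.653278 = 0.018530
e^{−rT} = e^{−0.0546·2.2868} = 0.882621
N(d₁) = 0.749147,  N(d₂) = 0.507392
Call price V = S·N(d₁) − K·e^{−rT}·N(d₂) = 149.619618 − 80.878967 = 68.740650
Δ = N(d₁) = 0.749147

price = 68.740650
Δ = 0.749147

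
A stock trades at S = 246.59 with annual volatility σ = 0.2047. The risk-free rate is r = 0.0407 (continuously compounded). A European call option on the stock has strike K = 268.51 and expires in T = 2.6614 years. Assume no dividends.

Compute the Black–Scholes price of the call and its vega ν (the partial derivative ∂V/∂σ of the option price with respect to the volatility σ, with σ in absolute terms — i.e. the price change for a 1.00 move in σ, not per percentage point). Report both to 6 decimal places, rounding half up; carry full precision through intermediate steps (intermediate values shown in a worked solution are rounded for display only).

σ√T = 0.2047·√2.6614 = 0.333943
d₁ = (ln(S/K) + (r+σ²/2)T) / (σ√T) = (ln(246.59/268.51) + (0.0407+0.2047²/2)·2.6614) / 0.333943 = (-0.085161 + 0.164078) / 0.333943 = 0.236318
d₂ = d₁ − σ√T = 0.236318 − 0.333943 = -0.097625
e^{−rT} = e^{−0.0407·2.6614} = 0.897341
N(d₁) = 0.593407,  N(d₂) = 0.461115
Call price V = S·N(d₁) − K·e^{−rT}·N(d₂) = 146.328278 − 111.103410 = 35.224868
φ(d₁) = (1/√(2π))·e^{−d₁²/2} = 0.387957
ν = S·φ(d₁)·√T = 156.067947

price = 35.224868
ν = 156.067947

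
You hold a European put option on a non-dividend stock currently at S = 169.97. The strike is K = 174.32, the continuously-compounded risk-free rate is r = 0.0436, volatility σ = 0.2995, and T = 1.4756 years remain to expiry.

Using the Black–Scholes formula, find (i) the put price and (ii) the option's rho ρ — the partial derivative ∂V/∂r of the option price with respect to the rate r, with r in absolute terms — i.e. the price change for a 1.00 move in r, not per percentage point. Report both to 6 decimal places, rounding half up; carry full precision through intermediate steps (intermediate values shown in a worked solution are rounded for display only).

price = 20.945404
ρ = -127.764404

σ√T = 0.2995·√1.4756 = 0.363815
d₁ = (ln(S/K) + (r+σ²/2)T) / (σ√T) = (ln(169.97/174.32) + (0.0436+0.2995²/2)·1.4756) / 0.363815 = (-0.025271 + 0.130517) / 0.363815 = 0.289285
d₂ = d₁ − σ√T = 0.289285 − 0.363815 = -0.074531
e^{−rT} = e^{−0.0436·1.4756} = 0.937690
N(−d₁) = 0.386182,  N(−d₂) = 0.529706
Put price V = K·e^{−rT}·N(−d₂) − S·N(−d₁) = 86.584714 − 65.639310 = 20.945404
ρ = −K·T·e^{−rT}·N(−d₂) = -127.764404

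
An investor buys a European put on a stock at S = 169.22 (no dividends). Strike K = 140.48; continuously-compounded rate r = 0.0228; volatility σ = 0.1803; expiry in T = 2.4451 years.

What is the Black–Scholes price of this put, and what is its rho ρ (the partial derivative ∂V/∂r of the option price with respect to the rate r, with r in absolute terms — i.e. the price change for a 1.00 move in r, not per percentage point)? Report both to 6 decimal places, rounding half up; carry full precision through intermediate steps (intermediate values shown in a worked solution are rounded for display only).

price = 4.555494
ρ = -76.892611

σ√T = 0.1803·√2.4451 = 0.281932
d₁ = (ln(S/K) + (r+σ²/2)T) / (σ√T) = (ln(169.22/140.48) + (0.0228+0.1803²/2)·2.4451) / 0.281932 = (0.186135 + 0.095491) / 0.281932 = 0.998914
d₂ = d₁ − σ√T = 0.998914 − 0.281932 = 0.716982
e^{−rT} = e^{−0.0228·2.4451} = 0.945777
N(−d₁) = 0.158918,  N(−d₂) = 0.236693
Put price V = K·e^{−rT}·N(−d₂) − S·N(−d₁) = 31.447635 − 26.892141 = 4.555494
ρ = −K·T·e^{−rT}·N(−d₂) = -76.892611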